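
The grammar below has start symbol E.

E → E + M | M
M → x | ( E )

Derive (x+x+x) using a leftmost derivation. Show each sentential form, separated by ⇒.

E ⇒ M   [E → M]
M ⇒ (E)   [M → ( E )]
(E) ⇒ (E+M)   [E → E + M]
(E+M) ⇒ (E+M+M)   [E → E + M]
(E+M+M) ⇒ (M+M+M)   [E → M]
(M+M+M) ⇒ (x+M+M)   [M → x]
(x+M+M) ⇒ (x+x+M)   [M → x]
(x+x+M) ⇒ (x+x+x)   [M → x]

E⇒M⇒(E)⇒(E+M)⇒(E+M+M)⇒(M+M+M)⇒(x+M+M)⇒(x+x+M)⇒(x+x+x)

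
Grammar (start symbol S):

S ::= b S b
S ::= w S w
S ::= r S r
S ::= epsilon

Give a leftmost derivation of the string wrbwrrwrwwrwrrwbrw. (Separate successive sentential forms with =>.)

S => wSw   [S ::= w S w]
wSw => wrSrw   [S ::= r S r]
wrSrw => wrbSbrw   [S ::= b S b]
wrbSbrw => wrbwSwbrw   [S ::= w S w]
wrbwSwbrw => wrbwrSrwbrw   [S ::= r S r]
wrbwrSrwbrw => wrbwrrSrrwbrw   [S ::= r S r]
wrbwrrSrrwbrw => wrbwrrwSwrrwbrw   [S ::= w S w]
wrbwrrwSwrrwbrw => wrbwrrwrSrwrrwbrw   [S ::= r S r]
wrbwrrwrSrwrrwbrw => wrbwrrwrwSwrwrrwbrw   [S ::= w S w]
wrbwrrwrwSwrwrrwbrw => wrbwrrwrwwrwrrwbrw   [S ::= epsilon]

S => wSw => wrSrw => wrbSbrw => wrbwSwbrw => wrbwrSrwbrw => wrbwrrSrrwbrw => wrbwrrwSwrrwbrw => wrbwrrwrSrwrrwbrw => wrbwrrwrwSwrwrrwbrw => wrbwrrwrwwrwrrwbrw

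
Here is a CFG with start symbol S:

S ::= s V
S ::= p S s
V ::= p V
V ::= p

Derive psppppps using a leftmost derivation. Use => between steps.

S=>pSs=>psVs=>pspVs=>psppVs=>pspppVs=>psppppVs=>psppppps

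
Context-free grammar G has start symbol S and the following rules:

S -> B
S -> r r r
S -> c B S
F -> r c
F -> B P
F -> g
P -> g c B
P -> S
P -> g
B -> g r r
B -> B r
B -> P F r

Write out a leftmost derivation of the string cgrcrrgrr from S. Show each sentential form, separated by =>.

S => cBS   [S -> c B S]
cBS => cBrS   [B -> B r]
cBrS => cPFrrS   [B -> P F r]
cPFrrS => cgFrrS   [P -> g]
cgFrrS => cgrcrrS   [F -> r c]
cgrcrrS => cgrcrrB   [S -> B]
cgrcrrB => cgrcrrgrr   [B -> g r r]

S => cBS => cBrS => cPFrrS => cgFrrS => cgrcrrS => cgrcrrB => cgrcrrgrr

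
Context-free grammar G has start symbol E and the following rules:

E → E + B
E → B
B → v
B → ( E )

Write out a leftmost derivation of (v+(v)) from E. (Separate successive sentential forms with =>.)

E=>B=>(E)=>(E+B)=>(B+B)=>(v+B)=>(v+(E))=>(v+(B))=>(v+(v))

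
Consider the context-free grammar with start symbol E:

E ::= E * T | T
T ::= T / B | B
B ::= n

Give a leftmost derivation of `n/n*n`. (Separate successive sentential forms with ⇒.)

E ⇒ E*T   [E ::= E * T]
E*T ⇒ T*T   [E ::= T]
T*T ⇒ T/B*T   [T ::= T / B]
T/B*T ⇒ B/B*T   [T ::= B]
B/B*T ⇒ n/B*T   [B ::= n]
n/B*T ⇒ n/n*T   [B ::= n]
n/n*T ⇒ n/n*B   [T ::= B]
n/n*B ⇒ n/n*n   [B ::= n]

E ⇒ E*T ⇒ T*T ⇒ T/B*T ⇒ B/B*T ⇒ n/B*T ⇒ n/n*T ⇒ n/n*B ⇒ n/n*n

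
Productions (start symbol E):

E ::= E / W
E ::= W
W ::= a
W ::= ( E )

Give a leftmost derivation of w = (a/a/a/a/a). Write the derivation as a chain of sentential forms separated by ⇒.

E ⇒ W ⇒ (E) ⇒ (E/W) ⇒ (E/W/W) ⇒ (E/W/W/W) ⇒ (E/W/W/W/W) ⇒ (W/W/W/W/W) ⇒ (a/W/W/W/W) ⇒ (a/a/W/W/W) ⇒ (a/a/a/W/W) ⇒ (a/a/a/a/W) ⇒ (a/a/a/a/a)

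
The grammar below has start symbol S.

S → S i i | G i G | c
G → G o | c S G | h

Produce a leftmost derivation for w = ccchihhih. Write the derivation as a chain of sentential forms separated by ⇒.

S ⇒ GiG   [S → G i G]
GiG ⇒ cSGiG   [G → c S G]
cSGiG ⇒ cGiGGiG   [S → G i G]
cGiGGiG ⇒ ccSGiGGiG   [G → c S G]
ccSGiGGiG ⇒ cccGiGGiG   [S → c]
cccGiGGiG ⇒ ccchiGGiG   [G → h]
ccchiGGiG ⇒ ccchihGiG   [G → h]
ccchihGiG ⇒ ccchihhiG   [G → h]
ccchihhiG ⇒ ccchihhih   [G → h]

S⇒GiG⇒cSGiG⇒cGiGGiG⇒ccSGiGGiG⇒cccGiGGiG⇒ccchiGGiG⇒ccchihGiG⇒ccchihhiG⇒ccchihhih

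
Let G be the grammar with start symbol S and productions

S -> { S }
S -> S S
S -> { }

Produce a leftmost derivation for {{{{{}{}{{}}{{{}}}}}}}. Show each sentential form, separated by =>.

S => {S} => {{S}} => {{{S}}} => {{{{S}}}} => {{{{SS}}}} => {{{{{}S}}}} => {{{{{}SS}}}} => {{{{{}SSS}}}} => {{{{{}{}SS}}}} => {{{{{}{}{S}S}}}} => {{{{{}{}{{}}S}}}} => {{{{{}{}{{}}{S}}}}} => {{{{{}{}{{}}{{S}}}}}} => {{{{{}{}{{}}{{{}}}}}}}

S => {S}   [S -> { S }]
{S} => {{S}}   [S -> { S }]
{{S}} => {{{S}}}   [S -> { S }]
{{{S}}} => {{{{S}}}}   [S -> { S }]
{{{{S}}}} => {{{{SS}}}}   [S -> S S]
{{{{SS}}}} => {{{{{}S}}}}   [S -> { }]
{{{{{}S}}}} => {{{{{}SS}}}}   [S -> S S]
{{{{{}SS}}}} => {{{{{}SSS}}}}   [S -> S S]
{{{{{}SSS}}}} => {{{{{}{}SS}}}}   [S -> { }]
{{{{{}{}SS}}}} => {{{{{}{}{S}S}}}}   [S -> { S }]
{{{{{}{}{S}S}}}} => {{{{{}{}{{}}S}}}}   [S -> { }]
{{{{{}{}{{}}S}}}} => {{{{{}{}{{}}{S}}}}}   [S -> { S }]
{{{{{}{}{{}}{S}}}}} => {{{{{}{}{{}}{{S}}}}}}   [S -> { S }]
{{{{{}{}{{}}{{S}}}}}} => {{{{{}{}{{}}{{{}}}}}}}   [S -> { }]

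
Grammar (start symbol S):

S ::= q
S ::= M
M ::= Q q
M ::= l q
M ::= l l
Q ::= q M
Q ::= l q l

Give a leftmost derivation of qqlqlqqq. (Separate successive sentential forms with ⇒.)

S ⇒ M ⇒ Qq ⇒ qMq ⇒ qQqq ⇒ qqMqq ⇒ qqQqqq ⇒ qqlqlqqq

S ⇒ M   [S ::= M]
M ⇒ Qq   [M ::= Q q]
Qq ⇒ qMq   [Q ::= q M]
qMq ⇒ qQqq   [M ::= Q q]
qQqq ⇒ qqMqq   [Q ::= q M]
qqMqq ⇒ qqQqqq   [M ::= Q q]
qqQqqq ⇒ qqlqlqqq   [Q ::= l q l]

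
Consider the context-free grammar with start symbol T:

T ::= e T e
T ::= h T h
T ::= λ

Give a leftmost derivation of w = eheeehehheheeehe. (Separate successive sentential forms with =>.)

T => eTe => ehThe => eheTehe => eheeTeehe => eheeeTeeehe => eheeehTheeehe => eheeeheTeheeehe => eheeehehTheheeehe => eheeehehheheeehe

T => eTe   [T ::= e T e]
eTe => ehThe   [T ::= h T h]
ehThe => eheTehe   [T ::= e T e]
eheTehe => eheeTeehe   [T ::= e T e]
eheeTeehe => eheeeTeeehe   [T ::= e T e]
eheeeTeeehe => eheeehTheeehe   [T ::= h T h]
eheeehTheeehe => eheeeheTeheeehe   [T ::= e T e]
eheeeheTeheeehe => eheeehehTheheeehe   [T ::= h T h]
eheeehehTheheeehe => eheeehehheheeehe   [T ::= λ]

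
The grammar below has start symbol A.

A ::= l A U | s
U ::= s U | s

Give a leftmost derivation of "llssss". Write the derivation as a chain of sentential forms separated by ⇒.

A ⇒ lAU ⇒ llAUU ⇒ llsUU ⇒ llssU ⇒ llsssU ⇒ llssss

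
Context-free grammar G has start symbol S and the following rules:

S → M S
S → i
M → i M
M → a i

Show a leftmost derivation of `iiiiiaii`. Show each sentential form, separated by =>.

S => MS   [S → M S]
MS => iMS   [M → i M]
iMS => iiMS   [M → i M]
iiMS => iiiMS   [M → i M]
iiiMS => iiiiMS   [M → i M]
iiiiMS => iiiiiMS   [M → i M]
iiiiiMS => iiiiiaiS   [M → a i]
iiiiiaiS => iiiiiaii   [S → i]

S => MS => iMS => iiMS => iiiMS => iiiiMS => iiiiiMS => iiiiiaiS => iiiiiaii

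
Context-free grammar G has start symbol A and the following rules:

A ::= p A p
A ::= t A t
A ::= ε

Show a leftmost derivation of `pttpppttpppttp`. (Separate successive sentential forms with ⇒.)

A ⇒ pAp ⇒ ptAtp ⇒ pttAttp ⇒ pttpApttp ⇒ pttppAppttp ⇒ pttpppApppttp ⇒ pttppptAtpppttp ⇒ pttpppttpppttp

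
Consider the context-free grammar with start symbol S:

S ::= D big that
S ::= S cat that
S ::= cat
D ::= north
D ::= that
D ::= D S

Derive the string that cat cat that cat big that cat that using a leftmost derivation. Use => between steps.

S => S cat that => D big that cat that => D S big that cat that => D S S big that cat that => that S S big that cat that => that S cat that S big that cat that => that cat cat that S big that cat that => that cat cat that cat big that cat that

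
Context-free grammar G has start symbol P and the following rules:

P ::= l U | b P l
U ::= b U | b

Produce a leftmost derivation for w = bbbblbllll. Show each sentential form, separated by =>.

P => bPl   [P ::= b P l]
bPl => bbPll   [P ::= b P l]
bbPll => bbbPlll   [P ::= b P l]
bbbPlll => bbbbPllll   [P ::= b P l]
bbbbPllll => bbbblUllll   [P ::= l U]
bbbblUllll => bbbblbllll   [U ::= b]

P=>bPl=>bbPll=>bbbPlll=>bbbbPllll=>bbbblUllll=>bbbblbllll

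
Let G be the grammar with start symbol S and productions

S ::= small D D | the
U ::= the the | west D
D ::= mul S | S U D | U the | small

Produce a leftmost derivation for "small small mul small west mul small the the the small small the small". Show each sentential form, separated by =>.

S => small D D => small small D => small small mul S => small small mul small D D => small small mul small U the D => small small mul small west D the D => small small mul small west mul S the D => small small mul small west mul small D D the D => small small mul small west mul small S U D D the D => small small mul small west mul small the U D D the D => small small mul small west mul small the the the D D the D => small small mul small west mul small the the the small D the D => small small mul small west mul small the the the small small the D => small small mul small west mul small the the the small small the small

S => small D D   [S ::= small D D]
small D D => small small D   [D ::= small]
small small D => small small mul S   [D ::= mul S]
small small mul S => small small mul small D D   [S ::= small D D]
small small mul small D D => small small mul small U the D   [D ::= U the]
small small mul small U the D => small small mul small west D the D   [U ::= west D]
small small mul small west D the D => small small mul small west mul S the D   [D ::= mul S]
small small mul small west mul S the D => small small mul small west mul small D D the D   [S ::= small D D]
small small mul small west mul small D D the D => small small mul small west mul small S U D D the D   [D ::= S U D]
small small mul small west mul small S U D D the D => small small mul small west mul small the U D D the D   [S ::= the]
small small mul small west mul small the U D D the D => small small mul small west mul small the the the D D the D   [U ::= the the]
small small mul small west mul small the the the D D the D => small small mul small west mul small the the the small D the D   [D ::= small]
small small mul small west mul small the the the small D the D => small small mul small west mul small the the the small small the D   [D ::= small]
small small mul small west mul small the the the small small the D => small small mul small west mul small the the the small small the small   [D ::= small]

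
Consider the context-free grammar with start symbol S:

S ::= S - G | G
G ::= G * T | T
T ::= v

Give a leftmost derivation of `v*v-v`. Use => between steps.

S => S-G   [S ::= S - G]
S-G => G-G   [S ::= G]
G-G => G*T-G   [G ::= G * T]
G*T-G => T*T-G   [G ::= T]
T*T-G => v*T-G   [T ::= v]
v*T-G => v*v-G   [T ::= v]
v*v-G => v*v-T   [G ::= T]
v*v-T => v*v-v   [T ::= v]

S => S-G => G-G => G*T-G => T*T-G => v*T-G => v*v-G => v*v-T => v*v-v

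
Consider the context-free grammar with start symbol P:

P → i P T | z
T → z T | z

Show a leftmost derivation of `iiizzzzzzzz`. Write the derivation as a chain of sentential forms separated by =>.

P => iPT   [P → i P T]
iPT => iiPTT   [P → i P T]
iiPTT => iiiPTTT   [P → i P T]
iiiPTTT => iiizTTT   [P → z]
iiizTTT => iiizzTT   [T → z]
iiizzTT => iiizzzTT   [T → z T]
iiizzzTT => iiizzzzTT   [T → z T]
iiizzzzTT => iiizzzzzT   [T → z]
iiizzzzzT => iiizzzzzzT   [T → z T]
iiizzzzzzT => iiizzzzzzzT   [T → z T]
iiizzzzzzzT => iiizzzzzzzz   [T → z]

P=>iPT=>iiPTT=>iiiPTTT=>iiizTTT=>iiizzTT=>iiizzzTT=>iiizzzzTT=>iiizzzzzT=>iiizzzzzzT=>iiizzzzzzzT=>iiizzzzzzzz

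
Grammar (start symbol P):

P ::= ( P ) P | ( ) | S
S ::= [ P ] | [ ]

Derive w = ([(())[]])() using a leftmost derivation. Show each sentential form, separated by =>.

P => (P)P   [P ::= ( P ) P]
(P)P => (S)P   [P ::= S]
(S)P => ([P])P   [S ::= [ P ]]
([P])P => ([(P)P])P   [P ::= ( P ) P]
([(P)P])P => ([(())P])P   [P ::= ( )]
([(())P])P => ([(())S])P   [P ::= S]
([(())S])P => ([(())[]])P   [S ::= [ ]]
([(())[]])P => ([(())[]])()   [P ::= ( )]

P => (P)P => (S)P => ([P])P => ([(P)P])P => ([(())P])P => ([(())S])P => ([(())[]])P => ([(())[]])()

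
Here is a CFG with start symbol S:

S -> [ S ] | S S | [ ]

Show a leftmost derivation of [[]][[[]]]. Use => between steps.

S => SS   [S -> S S]
SS => [S]S   [S -> [ S ]]
[S]S => [[]]S   [S -> [ ]]
[[]]S => [[]][S]   [S -> [ S ]]
[[]][S] => [[]][[S]]   [S -> [ S ]]
[[]][[S]] => [[]][[[]]]   [S -> [ ]]

S => SS => [S]S => [[]]S => [[]][S] => [[]][[S]] => [[]][[[]]]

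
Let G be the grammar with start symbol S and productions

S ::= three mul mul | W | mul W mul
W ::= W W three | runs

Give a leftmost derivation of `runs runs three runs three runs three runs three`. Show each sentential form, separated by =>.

S => W => W W three => W W three W three => W W three W three W three => W W three W three W three W three => runs W three W three W three W three => runs runs three W three W three W three => runs runs three runs three W three W three => runs runs three runs three runs three W three => runs runs three runs three runs three runs three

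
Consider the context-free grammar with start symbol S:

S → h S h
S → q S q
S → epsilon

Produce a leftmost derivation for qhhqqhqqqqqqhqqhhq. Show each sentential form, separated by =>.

S => qSq   [S → q S q]
qSq => qhShq   [S → h S h]
qhShq => qhhShhq   [S → h S h]
qhhShhq => qhhqSqhhq   [S → q S q]
qhhqSqhhq => qhhqqSqqhhq   [S → q S q]
qhhqqSqqhhq => qhhqqhShqqhhq   [S → h S h]
qhhqqhShqqhhq => qhhqqhqSqhqqhhq   [S → q S q]
qhhqqhqSqhqqhhq => qhhqqhqqSqqhqqhhq   [S → q S q]
qhhqqhqqSqqhqqhhq => qhhqqhqqqSqqqhqqhhq   [S → q S q]
qhhqqhqqqSqqqhqqhhq => qhhqqhqqqqqqhqqhhq   [S → epsilon]

S=>qSq=>qhShq=>qhhShhq=>qhhqSqhhq=>qhhqqSqqhhq=>qhhqqhShqqhhq=>qhhqqhqSqhqqhhq=>qhhqqhqqSqqhqqhhq=>qhhqqhqqqSqqqhqqhhq=>qhhqqhqqqqqqhqqhhq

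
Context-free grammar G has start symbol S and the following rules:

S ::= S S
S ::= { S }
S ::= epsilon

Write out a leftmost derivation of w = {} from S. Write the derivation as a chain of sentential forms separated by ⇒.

S⇒SS⇒SSS⇒{S}SS⇒{}SS⇒{}S⇒{}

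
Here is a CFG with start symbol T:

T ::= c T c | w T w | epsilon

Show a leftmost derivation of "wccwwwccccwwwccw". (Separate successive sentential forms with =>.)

T => wTw => wcTcw => wccTccw => wccwTwccw => wccwwTwwccw => wccwwwTwwwccw => wccwwwcTcwwwccw => wccwwwccTccwwwccw => wccwwwccccwwwccw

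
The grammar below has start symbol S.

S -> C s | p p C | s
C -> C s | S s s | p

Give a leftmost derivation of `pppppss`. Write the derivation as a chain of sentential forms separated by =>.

S => ppC   [S -> p p C]
ppC => ppSss   [C -> S s s]
ppSss => ppppCss   [S -> p p C]
ppppCss => pppppss   [C -> p]

S => ppC => ppSss => ppppCss => pppppss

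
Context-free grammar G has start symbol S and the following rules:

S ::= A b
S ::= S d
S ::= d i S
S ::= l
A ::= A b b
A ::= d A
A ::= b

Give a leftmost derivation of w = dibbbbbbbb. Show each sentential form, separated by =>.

S => diS => diAb => diAbbb => diAbbbbb => diAbbbbbbb => dibbbbbbbb

S => diS   [S ::= d i S]
diS => diAb   [S ::= A b]
diAb => diAbbb   [A ::= A b b]
diAbbb => diAbbbbb   [A ::= A b b]
diAbbbbb => diAbbbbbbb   [A ::= A b b]
diAbbbbbbb => dibbbbbbbb   [A ::= b]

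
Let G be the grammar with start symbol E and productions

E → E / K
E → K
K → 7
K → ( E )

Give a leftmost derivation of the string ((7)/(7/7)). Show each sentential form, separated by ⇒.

E ⇒ K   [E → K]
K ⇒ (E)   [K → ( E )]
(E) ⇒ (E/K)   [E → E / K]
(E/K) ⇒ (K/K)   [E → K]
(K/K) ⇒ ((E)/K)   [K → ( E )]
((E)/K) ⇒ ((K)/K)   [E → K]
((K)/K) ⇒ ((7)/K)   [K → 7]
((7)/K) ⇒ ((7)/(E))   [K → ( E )]
((7)/(E)) ⇒ ((7)/(E/K))   [E → E / K]
((7)/(E/K)) ⇒ ((7)/(K/K))   [E → K]
((7)/(K/K)) ⇒ ((7)/(7/K))   [K → 7]
((7)/(7/K)) ⇒ ((7)/(7/7))   [K → 7]

E ⇒ K ⇒ (E) ⇒ (E/K) ⇒ (K/K) ⇒ ((E)/K) ⇒ ((K)/K) ⇒ ((7)/K) ⇒ ((7)/(E)) ⇒ ((7)/(E/K)) ⇒ ((7)/(K/K)) ⇒ ((7)/(7/K)) ⇒ ((7)/(7/7))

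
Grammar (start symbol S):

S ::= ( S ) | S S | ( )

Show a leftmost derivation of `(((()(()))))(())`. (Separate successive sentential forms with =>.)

S=>SS=>(S)S=>((S))S=>(((S)))S=>(((SS)))S=>(((()S)))S=>(((()(S))))S=>(((()(()))))S=>(((()(()))))(S)=>(((()(()))))(())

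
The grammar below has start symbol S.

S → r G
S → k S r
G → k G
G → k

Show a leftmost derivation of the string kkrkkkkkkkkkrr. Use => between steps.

S => kSr => kkSrr => kkrGrr => kkrkGrr => kkrkkGrr => kkrkkkGrr => kkrkkkkGrr => kkrkkkkkGrr => kkrkkkkkkGrr => kkrkkkkkkkGrr => kkrkkkkkkkkGrr => kkrkkkkkkkkkrr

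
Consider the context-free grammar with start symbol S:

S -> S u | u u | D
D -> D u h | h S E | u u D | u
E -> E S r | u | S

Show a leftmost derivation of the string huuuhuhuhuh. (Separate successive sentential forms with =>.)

S=>D=>Duh=>Duhuh=>Duhuhuh=>Duhuhuhuh=>hSEuhuhuhuh=>hDEuhuhuhuh=>huEuhuhuhuh=>huuuhuhuhuh

S => D   [S -> D]
D => Duh   [D -> D u h]
Duh => Duhuh   [D -> D u h]
Duhuh => Duhuhuh   [D -> D u h]
Duhuhuh => Duhuhuhuh   [D -> D u h]
Duhuhuhuh => hSEuhuhuhuh   [D -> h S E]
hSEuhuhuhuh => hDEuhuhuhuh   [S -> D]
hDEuhuhuhuh => huEuhuhuhuh   [D -> u]
huEuhuhuhuh => huuuhuhuhuh   [E -> u]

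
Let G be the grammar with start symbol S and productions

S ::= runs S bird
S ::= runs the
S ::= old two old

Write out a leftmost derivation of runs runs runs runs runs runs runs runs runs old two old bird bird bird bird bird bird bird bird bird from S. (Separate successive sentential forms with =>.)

S => runs S bird   [S ::= runs S bird]
runs S bird => runs runs S bird bird   [S ::= runs S bird]
runs runs S bird bird => runs runs runs S bird bird bird   [S ::= runs S bird]
runs runs runs S bird bird bird => runs runs runs runs S bird bird bird bird   [S ::= runs S bird]
runs runs runs runs S bird bird bird bird => runs runs runs runs runs S bird bird bird bird bird   [S ::= runs S bird]
runs runs runs runs runs S bird bird bird bird bird => runs runs runs runs runs runs S bird bird bird bird bird bird   [S ::= runs S bird]
runs runs runs runs runs runs S bird bird bird bird bird bird => runs runs runs runs runs runs runs S bird bird bird bird bird bird bird   [S ::= runs S bird]
runs runs runs runs runs runs runs S bird bird bird bird bird bird bird => runs runs runs runs runs runs runs runs S bird bird bird bird bird bird bird bird   [S ::= runs S bird]
runs runs runs runs runs runs runs runs S bird bird bird bird bird bird bird bird => runs runs runs runs runs runs runs runs runs S bird bird bird bird bird bird bird bird bird   [S ::= runs S bird]
runs runs runs runs runs runs runs runs runs S bird bird bird bird bird bird bird bird bird => runs runs runs runs runs runs runs runs runs old two old bird bird bird bird bird bird bird bird bird   [S ::= old two old]

S => runs S bird => runs runs S bird bird => runs runs runs S bird bird bird => runs runs runs runs S bird bird bird bird => runs runs runs runs runs S bird bird bird bird bird => runs runs runs runs runs runs S bird bird bird bird bird bird => runs runs runs runs runs runs runs S bird bird bird bird bird bird bird => runs runs runs runs runs runs runs runs S bird bird bird bird bird bird bird bird => runs runs runs runs runs runs runs runs runs S bird bird bird bird bird bird bird bird bird => runs runs runs runs runs runs runs runs runs old two old bird bird bird bird bird bird bird bird bird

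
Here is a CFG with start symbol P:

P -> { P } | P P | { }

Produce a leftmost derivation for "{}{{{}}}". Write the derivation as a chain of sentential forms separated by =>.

P => PP => {}P => {}{P} => {}{{P}} => {}{{{}}}

P => PP   [P -> P P]
PP => {}P   [P -> { }]
{}P => {}{P}   [P -> { P }]
{}{P} => {}{{P}}   [P -> { P }]
{}{{P}} => {}{{{}}}   [P -> { }]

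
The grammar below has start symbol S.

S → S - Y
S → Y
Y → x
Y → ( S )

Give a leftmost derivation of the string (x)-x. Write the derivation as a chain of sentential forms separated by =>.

S=>S-Y=>Y-Y=>(S)-Y=>(Y)-Y=>(x)-Y=>(x)-x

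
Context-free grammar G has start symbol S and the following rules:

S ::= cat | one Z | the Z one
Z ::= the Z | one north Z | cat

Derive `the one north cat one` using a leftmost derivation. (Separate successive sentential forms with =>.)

S => the Z one => the one north Z one => the one north cat one

S => the Z one   [S ::= the Z one]
the Z one => the one north Z one   [Z ::= one north Z]
the one north Z one => the one north cat one   [Z ::= cat]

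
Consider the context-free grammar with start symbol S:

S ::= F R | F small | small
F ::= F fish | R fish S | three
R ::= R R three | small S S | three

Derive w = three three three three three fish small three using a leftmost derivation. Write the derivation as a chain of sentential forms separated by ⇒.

S ⇒ F R   [S ::= F R]
F R ⇒ R fish S R   [F ::= R fish S]
R fish S R ⇒ R R three fish S R   [R ::= R R three]
R R three fish S R ⇒ three R three fish S R   [R ::= three]
three R three fish S R ⇒ three R R three three fish S R   [R ::= R R three]
three R R three three fish S R ⇒ three three R three three fish S R   [R ::= three]
three three R three three fish S R ⇒ three three three three three fish S R   [R ::= three]
three three three three three fish S R ⇒ three three three three three fish small R   [S ::= small]
three three three three three fish small R ⇒ three three three three three fish small three   [R ::= three]

S ⇒ F R ⇒ R fish S R ⇒ R R three fish S R ⇒ three R three fish S R ⇒ three R R three three fish S R ⇒ three three R three three fish S R ⇒ three three three three three fish S R ⇒ three three three three three fish small R ⇒ three three three three three fish small three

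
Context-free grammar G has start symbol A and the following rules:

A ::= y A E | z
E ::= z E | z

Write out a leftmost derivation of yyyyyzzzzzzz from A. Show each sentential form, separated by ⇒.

A⇒yAE⇒yyAEE⇒yyyAEEE⇒yyyyAEEEE⇒yyyyyAEEEEE⇒yyyyyzEEEEE⇒yyyyyzzEEEE⇒yyyyyzzzEEEE⇒yyyyyzzzzEEE⇒yyyyyzzzzzEE⇒yyyyyzzzzzzE⇒yyyyyzzzzzzz

A ⇒ yAE   [A ::= y A E]
yAE ⇒ yyAEE   [A ::= y A E]
yyAEE ⇒ yyyAEEE   [A ::= y A E]
yyyAEEE ⇒ yyyyAEEEE   [A ::= y A E]
yyyyAEEEE ⇒ yyyyyAEEEEE   [A ::= y A E]
yyyyyAEEEEE ⇒ yyyyyzEEEEE   [A ::= z]
yyyyyzEEEEE ⇒ yyyyyzzEEEE   [E ::= z]
yyyyyzzEEEE ⇒ yyyyyzzzEEEE   [E ::= z E]
yyyyyzzzEEEE ⇒ yyyyyzzzzEEE   [E ::= z]
yyyyyzzzzEEE ⇒ yyyyyzzzzzEE   [E ::= z]
yyyyyzzzzzEE ⇒ yyyyyzzzzzzE   [E ::= z]
yyyyyzzzzzzE ⇒ yyyyyzzzzzzz   [E ::= z]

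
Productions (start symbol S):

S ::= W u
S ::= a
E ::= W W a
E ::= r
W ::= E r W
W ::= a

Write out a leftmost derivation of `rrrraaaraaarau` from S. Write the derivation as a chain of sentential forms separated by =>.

S=>Wu=>ErWu=>WWarWu=>ErWWarWu=>rrWWarWu=>rrErWWarWu=>rrWWarWWarWu=>rrErWWarWWarWu=>rrrrWWarWWarWu=>rrrraWarWWarWu=>rrrraaarWWarWu=>rrrraaaraWarWu=>rrrraaaraaarWu=>rrrraaaraaarau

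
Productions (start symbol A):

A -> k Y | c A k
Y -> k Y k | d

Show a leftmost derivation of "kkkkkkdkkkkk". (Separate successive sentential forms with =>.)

A => kY => kkYk => kkkYkk => kkkkYkkk => kkkkkYkkkk => kkkkkkYkkkkk => kkkkkkdkkkkk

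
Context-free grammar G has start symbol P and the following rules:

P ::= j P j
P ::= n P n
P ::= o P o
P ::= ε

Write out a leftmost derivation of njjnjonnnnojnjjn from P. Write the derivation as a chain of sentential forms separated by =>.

P => nPn   [P ::= n P n]
nPn => njPjn   [P ::= j P j]
njPjn => njjPjjn   [P ::= j P j]
njjPjjn => njjnPnjjn   [P ::= n P n]
njjnPnjjn => njjnjPjnjjn   [P ::= j P j]
njjnjPjnjjn => njjnjoPojnjjn   [P ::= o P o]
njjnjoPojnjjn => njjnjonPnojnjjn   [P ::= n P n]
njjnjonPnojnjjn => njjnjonnPnnojnjjn   [P ::= n P n]
njjnjonnPnnojnjjn => njjnjonnnnojnjjn   [P ::= ε]

P => nPn => njPjn => njjPjjn => njjnPnjjn => njjnjPjnjjn => njjnjoPojnjjn => njjnjonPnojnjjn => njjnjonnPnnojnjjn => njjnjonnnnojnjjn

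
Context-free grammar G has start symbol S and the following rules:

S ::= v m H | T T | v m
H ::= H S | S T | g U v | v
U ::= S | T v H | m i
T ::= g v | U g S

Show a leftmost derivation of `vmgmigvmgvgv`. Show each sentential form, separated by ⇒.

S ⇒ TT ⇒ UgST ⇒ SgST ⇒ vmgST ⇒ vmgTTT ⇒ vmgUgSTT ⇒ vmgmigSTT ⇒ vmgmigvmTT ⇒ vmgmigvmgvT ⇒ vmgmigvmgvgv

S ⇒ TT   [S ::= T T]
TT ⇒ UgST   [T ::= U g S]
UgST ⇒ SgST   [U ::= S]
SgST ⇒ vmgST   [S ::= v m]
vmgST ⇒ vmgTTT   [S ::= T T]
vmgTTT ⇒ vmgUgSTT   [T ::= U g S]
vmgUgSTT ⇒ vmgmigSTT   [U ::= m i]
vmgmigSTT ⇒ vmgmigvmTT   [S ::= v m]
vmgmigvmTT ⇒ vmgmigvmgvT   [T ::= g v]
vmgmigvmgvT ⇒ vmgmigvmgvgv   [T ::= g v]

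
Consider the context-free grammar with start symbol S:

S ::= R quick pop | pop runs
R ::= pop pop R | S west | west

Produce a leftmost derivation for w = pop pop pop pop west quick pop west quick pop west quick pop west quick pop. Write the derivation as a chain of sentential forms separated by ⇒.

S ⇒ R quick pop ⇒ S west quick pop ⇒ R quick pop west quick pop ⇒ pop pop R quick pop west quick pop ⇒ pop pop S west quick pop west quick pop ⇒ pop pop R quick pop west quick pop west quick pop ⇒ pop pop S west quick pop west quick pop west quick pop ⇒ pop pop R quick pop west quick pop west quick pop west quick pop ⇒ pop pop pop pop R quick pop west quick pop west quick pop west quick pop ⇒ pop pop pop pop west quick pop west quick pop west quick pop west quick pop

S ⇒ R quick pop   [S ::= R quick pop]
R quick pop ⇒ S west quick pop   [R ::= S west]
S west quick pop ⇒ R quick pop west quick pop   [S ::= R quick pop]
R quick pop west quick pop ⇒ pop pop R quick pop west quick pop   [R ::= pop pop R]
pop pop R quick pop west quick pop ⇒ pop pop S west quick pop west quick pop   [R ::= S west]
pop pop S west quick pop west quick pop ⇒ pop pop R quick pop west quick pop west quick pop   [S ::= R quick pop]
pop pop R quick pop west quick pop west quick pop ⇒ pop pop S west quick pop west quick pop west quick pop   [R ::= S west]
pop pop S west quick pop west quick pop west quick pop ⇒ pop pop R quick pop west quick pop west quick pop west quick pop   [S ::= R quick pop]
pop pop R quick pop west quick pop west quick pop west quick pop ⇒ pop pop pop pop R quick pop west quick pop west quick pop west quick pop   [R ::= pop pop R]
pop pop pop pop R quick pop west quick pop west quick pop west quick pop ⇒ pop pop pop pop west quick pop west quick pop west quick pop west quick pop   [R ::= west]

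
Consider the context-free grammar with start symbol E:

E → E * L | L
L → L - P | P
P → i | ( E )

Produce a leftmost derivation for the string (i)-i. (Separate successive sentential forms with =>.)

E => L   [E → L]
L => L-P   [L → L - P]
L-P => P-P   [L → P]
P-P => (E)-P   [P → ( E )]
(E)-P => (L)-P   [E → L]
(L)-P => (P)-P   [L → P]
(P)-P => (i)-P   [P → i]
(i)-P => (i)-i   [P → i]

E => L => L-P => P-P => (E)-P => (L)-P => (P)-P => (i)-P => (i)-i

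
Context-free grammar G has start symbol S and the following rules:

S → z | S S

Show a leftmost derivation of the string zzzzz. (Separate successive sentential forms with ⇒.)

S ⇒ SS ⇒ SSS ⇒ zSS ⇒ zSSS ⇒ zzSS ⇒ zzSSS ⇒ zzzSS ⇒ zzzzS ⇒ zzzzz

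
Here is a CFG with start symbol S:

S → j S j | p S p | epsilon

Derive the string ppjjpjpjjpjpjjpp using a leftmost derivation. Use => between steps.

S => pSp => ppSpp => ppjSjpp => ppjjSjjpp => ppjjpSpjjpp => ppjjpjSjpjjpp => ppjjpjpSpjpjjpp => ppjjpjpjSjpjpjjpp => ppjjpjpjjpjpjjpp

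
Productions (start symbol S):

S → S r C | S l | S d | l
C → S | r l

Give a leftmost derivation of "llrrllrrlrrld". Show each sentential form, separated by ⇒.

S ⇒ Sd ⇒ SrCd ⇒ SrCrCd ⇒ SlrCrCd ⇒ SrClrCrCd ⇒ SlrClrCrCd ⇒ llrClrCrCd ⇒ llrrllrCrCd ⇒ llrrllrrlrCd ⇒ llrrllrrlrrld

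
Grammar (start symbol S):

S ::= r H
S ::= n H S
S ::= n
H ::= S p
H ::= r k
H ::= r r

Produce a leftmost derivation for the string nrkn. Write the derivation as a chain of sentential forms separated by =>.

S=>nHS=>nrkS=>nrkn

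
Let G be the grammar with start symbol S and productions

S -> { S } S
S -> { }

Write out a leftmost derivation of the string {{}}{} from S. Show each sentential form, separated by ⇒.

S ⇒ {S}S ⇒ {{}}S ⇒ {{}}{}

S ⇒ {S}S   [S -> { S } S]
{S}S ⇒ {{}}S   [S -> { }]
{{}}S ⇒ {{}}{}   [S -> { }]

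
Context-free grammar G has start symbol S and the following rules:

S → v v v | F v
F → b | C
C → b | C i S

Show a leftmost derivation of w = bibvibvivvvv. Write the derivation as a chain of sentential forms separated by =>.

S => Fv   [S → F v]
Fv => Cv   [F → C]
Cv => CiSv   [C → C i S]
CiSv => CiSiSv   [C → C i S]
CiSiSv => CiSiSiSv   [C → C i S]
CiSiSiSv => biSiSiSv   [C → b]
biSiSiSv => biFviSiSv   [S → F v]
biFviSiSv => biCviSiSv   [F → C]
biCviSiSv => bibviSiSv   [C → b]
bibviSiSv => bibviFviSv   [S → F v]
bibviFviSv => bibvibviSv   [F → b]
bibvibviSv => bibvibvivvvv   [S → v v v]

S => Fv => Cv => CiSv => CiSiSv => CiSiSiSv => biSiSiSv => biFviSiSv => biCviSiSv => bibviSiSv => bibviFviSv => bibvibviSv => bibvibvivvvv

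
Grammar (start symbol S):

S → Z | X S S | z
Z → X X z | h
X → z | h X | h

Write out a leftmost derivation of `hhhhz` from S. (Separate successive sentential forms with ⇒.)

S ⇒ Z ⇒ XXz ⇒ hXXz ⇒ hhXz ⇒ hhhXz ⇒ hhhhz

S ⇒ Z   [S → Z]
Z ⇒ XXz   [Z → X X z]
XXz ⇒ hXXz   [X → h X]
hXXz ⇒ hhXz   [X → h]
hhXz ⇒ hhhXz   [X → h X]
hhhXz ⇒ hhhhz   [X → h]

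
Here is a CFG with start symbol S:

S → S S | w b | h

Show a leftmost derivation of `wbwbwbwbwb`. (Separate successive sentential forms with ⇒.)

S ⇒ SS ⇒ SSS ⇒ SSSS ⇒ wbSSS ⇒ wbwbSS ⇒ wbwbwbS ⇒ wbwbwbSS ⇒ wbwbwbwbS ⇒ wbwbwbwbwb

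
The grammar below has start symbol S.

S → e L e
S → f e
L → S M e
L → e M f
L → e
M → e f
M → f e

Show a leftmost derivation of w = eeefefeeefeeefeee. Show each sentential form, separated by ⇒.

S ⇒ eLe   [S → e L e]
eLe ⇒ eSMee   [L → S M e]
eSMee ⇒ eeLeMee   [S → e L e]
eeLeMee ⇒ eeSMeeMee   [L → S M e]
eeSMeeMee ⇒ eeeLeMeeMee   [S → e L e]
eeeLeMeeMee ⇒ eeeSMeeMeeMee   [L → S M e]
eeeSMeeMeeMee ⇒ eeefeMeeMeeMee   [S → f e]
eeefeMeeMeeMee ⇒ eeefefeeeMeeMee   [M → f e]
eeefefeeeMeeMee ⇒ eeefefeeefeeeMee   [M → f e]
eeefefeeefeeeMee ⇒ eeefefeeefeeefeee   [M → f e]

S⇒eLe⇒eSMee⇒eeLeMee⇒eeSMeeMee⇒eeeLeMeeMee⇒eeeSMeeMeeMee⇒eeefeMeeMeeMee⇒eeefefeeeMeeMee⇒eeefefeeefeeeMee⇒eeefefeeefeeefeee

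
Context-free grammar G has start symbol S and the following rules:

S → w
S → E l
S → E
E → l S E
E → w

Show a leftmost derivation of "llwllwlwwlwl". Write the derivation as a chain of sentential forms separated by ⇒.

S ⇒ El ⇒ lSEl ⇒ lElEl ⇒ llSElEl ⇒ llElElEl ⇒ llwlElEl ⇒ llwllSElEl ⇒ llwllwElEl ⇒ llwllwlSElEl ⇒ llwllwlwElEl ⇒ llwllwlwwlEl ⇒ llwllwlwwlwl

S ⇒ El   [S → E l]
El ⇒ lSEl   [E → l S E]
lSEl ⇒ lElEl   [S → E l]
lElEl ⇒ llSElEl   [E → l S E]
llSElEl ⇒ llElElEl   [S → E l]
llElElEl ⇒ llwlElEl   [E → w]
llwlElEl ⇒ llwllSElEl   [E → l S E]
llwllSElEl ⇒ llwllwElEl   [S → w]
llwllwElEl ⇒ llwllwlSElEl   [E → l S E]
llwllwlSElEl ⇒ llwllwlwElEl   [S → w]
llwllwlwElEl ⇒ llwllwlwwlEl   [E → w]
llwllwlwwlEl ⇒ llwllwlwwlwl   [E → w]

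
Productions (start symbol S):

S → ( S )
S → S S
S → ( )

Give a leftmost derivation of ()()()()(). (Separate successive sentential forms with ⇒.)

S ⇒ SS   [S → S S]
SS ⇒ SSS   [S → S S]
SSS ⇒ SSSS   [S → S S]
SSSS ⇒ SSSSS   [S → S S]
SSSSS ⇒ ()SSSS   [S → ( )]
()SSSS ⇒ ()()SSS   [S → ( )]
()()SSS ⇒ ()()()SS   [S → ( )]
()()()SS ⇒ ()()()()S   [S → ( )]
()()()()S ⇒ ()()()()()   [S → ( )]

S ⇒ SS ⇒ SSS ⇒ SSSS ⇒ SSSSS ⇒ ()SSSS ⇒ ()()SSS ⇒ ()()()SS ⇒ ()()()()S ⇒ ()()()()()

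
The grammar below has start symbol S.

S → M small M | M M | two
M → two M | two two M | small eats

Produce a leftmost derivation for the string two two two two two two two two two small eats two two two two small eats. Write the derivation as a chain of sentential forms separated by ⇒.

S ⇒ M M ⇒ two two M M ⇒ two two two two M M ⇒ two two two two two two M M ⇒ two two two two two two two M M ⇒ two two two two two two two two two M M ⇒ two two two two two two two two two small eats M ⇒ two two two two two two two two two small eats two two M ⇒ two two two two two two two two two small eats two two two two M ⇒ two two two two two two two two two small eats two two two two small eats

S ⇒ M M   [S → M M]
M M ⇒ two two M M   [M → two two M]
two two M M ⇒ two two two two M M   [M → two two M]
two two two two M M ⇒ two two two two two two M M   [M → two two M]
two two two two two two M M ⇒ two two two two two two two M M   [M → two M]
two two two two two two two M M ⇒ two two two two two two two two two M M   [M → two two M]
two two two two two two two two two M M ⇒ two two two two two two two two two small eats M   [M → small eats]
two two two two two two two two two small eats M ⇒ two two two two two two two two two small eats two two M   [M → two two M]
two two two two two two two two two small eats two two M ⇒ two two two two two two two two two small eats two two two two M   [M → two two M]
two two two two two two two two two small eats two two two two M ⇒ two two two two two two two two two small eats two two two two small eats   [M → small eats]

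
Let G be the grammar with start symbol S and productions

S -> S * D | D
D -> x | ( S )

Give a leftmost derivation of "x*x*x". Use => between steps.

S => S*D   [S -> S * D]
S*D => S*D*D   [S -> S * D]
S*D*D => D*D*D   [S -> D]
D*D*D => x*D*D   [D -> x]
x*D*D => x*x*D   [D -> x]
x*x*D => x*x*x   [D -> x]

S => S*D => S*D*D => D*D*D => x*D*D => x*x*D => x*x*x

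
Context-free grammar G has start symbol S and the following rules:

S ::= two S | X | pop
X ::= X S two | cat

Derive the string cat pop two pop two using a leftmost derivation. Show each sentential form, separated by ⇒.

S ⇒ X ⇒ X S two ⇒ X S two S two ⇒ cat S two S two ⇒ cat pop two S two ⇒ cat pop two pop two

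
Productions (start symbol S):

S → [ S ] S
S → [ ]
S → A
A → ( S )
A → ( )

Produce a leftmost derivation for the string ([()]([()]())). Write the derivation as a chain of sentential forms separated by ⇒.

S ⇒ A ⇒ (S) ⇒ ([S]S) ⇒ ([A]S) ⇒ ([()]S) ⇒ ([()]A) ⇒ ([()](S)) ⇒ ([()]([S]S)) ⇒ ([()]([A]S)) ⇒ ([()]([()]S)) ⇒ ([()]([()]A)) ⇒ ([()]([()]()))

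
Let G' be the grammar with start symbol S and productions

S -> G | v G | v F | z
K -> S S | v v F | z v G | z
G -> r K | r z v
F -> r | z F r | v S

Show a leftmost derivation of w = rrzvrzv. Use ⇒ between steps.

S ⇒ G ⇒ rK ⇒ rSS ⇒ rGS ⇒ rrKS ⇒ rrzS ⇒ rrzvG ⇒ rrzvrzv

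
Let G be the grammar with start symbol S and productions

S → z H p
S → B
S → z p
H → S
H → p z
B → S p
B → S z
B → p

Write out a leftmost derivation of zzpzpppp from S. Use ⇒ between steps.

S ⇒ B ⇒ Sp ⇒ zHpp ⇒ zSpp ⇒ zBpp ⇒ zSppp ⇒ zzHpppp ⇒ zzpzpppp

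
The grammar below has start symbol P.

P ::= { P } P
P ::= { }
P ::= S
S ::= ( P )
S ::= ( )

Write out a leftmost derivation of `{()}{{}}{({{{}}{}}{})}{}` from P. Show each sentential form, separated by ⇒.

P⇒{P}P⇒{S}P⇒{()}P⇒{()}{P}P⇒{()}{{}}P⇒{()}{{}}{P}P⇒{()}{{}}{S}P⇒{()}{{}}{(P)}P⇒{()}{{}}{({P}P)}P⇒{()}{{}}{({{P}P}P)}P⇒{()}{{}}{({{{}}P}P)}P⇒{()}{{}}{({{{}}{}}P)}P⇒{()}{{}}{({{{}}{}}{})}P⇒{()}{{}}{({{{}}{}}{})}{}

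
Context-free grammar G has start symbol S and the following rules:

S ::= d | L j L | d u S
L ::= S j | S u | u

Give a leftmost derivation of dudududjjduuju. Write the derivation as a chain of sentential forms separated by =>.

S=>LjL=>SujL=>LjLujL=>SjjLujL=>duSjjLujL=>duduSjjLujL=>dududuSjjLujL=>dudududjjLujL=>dudududjjSuujL=>dudududjjduujL=>dudududjjduuju

S => LjL   [S ::= L j L]
LjL => SujL   [L ::= S u]
SujL => LjLujL   [S ::= L j L]
LjLujL => SjjLujL   [L ::= S j]
SjjLujL => duSjjLujL   [S ::= d u S]
duSjjLujL => duduSjjLujL   [S ::= d u S]
duduSjjLujL => dududuSjjLujL   [S ::= d u S]
dududuSjjLujL => dudududjjLujL   [S ::= d]
dudududjjLujL => dudududjjSuujL   [L ::= S u]
dudududjjSuujL => dudududjjduujL   [S ::= d]
dudududjjduujL => dudududjjduuju   [L ::= u]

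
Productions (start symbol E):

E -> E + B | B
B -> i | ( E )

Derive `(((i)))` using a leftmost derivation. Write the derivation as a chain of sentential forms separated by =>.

E => B => (E) => (B) => ((E)) => ((B)) => (((E))) => (((B))) => (((i)))

E => B   [E -> B]
B => (E)   [B -> ( E )]
(E) => (B)   [E -> B]
(B) => ((E))   [B -> ( E )]
((E)) => ((B))   [E -> B]
((B)) => (((E)))   [B -> ( E )]
(((E))) => (((B)))   [E -> B]
(((B))) => (((i)))   [B -> i]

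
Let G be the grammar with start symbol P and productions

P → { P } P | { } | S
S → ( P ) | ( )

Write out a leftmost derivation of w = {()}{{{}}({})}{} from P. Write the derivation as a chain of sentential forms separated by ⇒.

P⇒{P}P⇒{S}P⇒{()}P⇒{()}{P}P⇒{()}{{P}P}P⇒{()}{{{}}P}P⇒{()}{{{}}S}P⇒{()}{{{}}(P)}P⇒{()}{{{}}({})}P⇒{()}{{{}}({})}{}

P ⇒ {P}P   [P → { P } P]
{P}P ⇒ {S}P   [P → S]
{S}P ⇒ {()}P   [S → ( )]
{()}P ⇒ {()}{P}P   [P → { P } P]
{()}{P}P ⇒ {()}{{P}P}P   [P → { P } P]
{()}{{P}P}P ⇒ {()}{{{}}P}P   [P → { }]
{()}{{{}}P}P ⇒ {()}{{{}}S}P   [P → S]
{()}{{{}}S}P ⇒ {()}{{{}}(P)}P   [S → ( P )]
{()}{{{}}(P)}P ⇒ {()}{{{}}({})}P   [P → { }]
{()}{{{}}({})}P ⇒ {()}{{{}}({})}{}   [P → { }]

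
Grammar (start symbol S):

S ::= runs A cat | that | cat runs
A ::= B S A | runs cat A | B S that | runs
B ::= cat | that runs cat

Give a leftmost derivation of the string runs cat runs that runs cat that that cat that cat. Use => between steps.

S => runs A cat => runs B S that cat => runs cat S that cat => runs cat runs A cat that cat => runs cat runs B S that cat that cat => runs cat runs that runs cat S that cat that cat => runs cat runs that runs cat that that cat that cat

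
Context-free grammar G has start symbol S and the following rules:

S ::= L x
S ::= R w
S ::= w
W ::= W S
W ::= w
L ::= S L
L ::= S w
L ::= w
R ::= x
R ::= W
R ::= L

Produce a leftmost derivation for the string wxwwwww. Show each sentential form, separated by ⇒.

S ⇒ Rw ⇒ Lw ⇒ Sww ⇒ Rwww ⇒ Wwww ⇒ WSwww ⇒ WSSwww ⇒ wSSwww ⇒ wRwSwww ⇒ wxwSwww ⇒ wxwwwww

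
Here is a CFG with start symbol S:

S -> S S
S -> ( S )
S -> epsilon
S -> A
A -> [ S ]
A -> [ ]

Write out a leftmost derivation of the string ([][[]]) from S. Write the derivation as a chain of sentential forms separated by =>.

S => (S) => (SS) => (AS) => ([]S) => ([]A) => ([][S]) => ([][SS]) => ([][AS]) => ([][[]S]) => ([][[]])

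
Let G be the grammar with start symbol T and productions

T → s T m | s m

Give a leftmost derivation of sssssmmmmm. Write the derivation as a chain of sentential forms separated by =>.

T => sTm   [T → s T m]
sTm => ssTmm   [T → s T m]
ssTmm => sssTmmm   [T → s T m]
sssTmmm => ssssTmmmm   [T → s T m]
ssssTmmmm => sssssmmmmm   [T → s m]

T=>sTm=>ssTmm=>sssTmmm=>ssssTmmmm=>sssssmmmmm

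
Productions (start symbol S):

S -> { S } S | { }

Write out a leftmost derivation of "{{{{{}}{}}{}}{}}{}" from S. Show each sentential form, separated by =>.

S => {S}S => {{S}S}S => {{{S}S}S}S => {{{{S}S}S}S}S => {{{{{}}S}S}S}S => {{{{{}}{}}S}S}S => {{{{{}}{}}{}}S}S => {{{{{}}{}}{}}{}}S => {{{{{}}{}}{}}{}}{}

S => {S}S   [S -> { S } S]
{S}S => {{S}S}S   [S -> { S } S]
{{S}S}S => {{{S}S}S}S   [S -> { S } S]
{{{S}S}S}S => {{{{S}S}S}S}S   [S -> { S } S]
{{{{S}S}S}S}S => {{{{{}}S}S}S}S   [S -> { }]
{{{{{}}S}S}S}S => {{{{{}}{}}S}S}S   [S -> { }]
{{{{{}}{}}S}S}S => {{{{{}}{}}{}}S}S   [S -> { }]
{{{{{}}{}}{}}S}S => {{{{{}}{}}{}}{}}S   [S -> { }]
{{{{{}}{}}{}}{}}S => {{{{{}}{}}{}}{}}{}   [S -> { }]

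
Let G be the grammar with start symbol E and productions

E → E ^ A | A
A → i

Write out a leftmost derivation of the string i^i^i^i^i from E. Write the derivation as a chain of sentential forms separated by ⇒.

E ⇒ E^A ⇒ E^A^A ⇒ E^A^A^A ⇒ E^A^A^A^A ⇒ A^A^A^A^A ⇒ i^A^A^A^A ⇒ i^i^A^A^A ⇒ i^i^i^A^A ⇒ i^i^i^i^A ⇒ i^i^i^i^i

E ⇒ E^A   [E → E ^ A]
E^A ⇒ E^A^A   [E → E ^ A]
E^A^A ⇒ E^A^A^A   [E → E ^ A]
E^A^A^A ⇒ E^A^A^A^A   [E → E ^ A]
E^A^A^A^A ⇒ A^A^A^A^A   [E → A]
A^A^A^A^A ⇒ i^A^A^A^A   [A → i]
i^A^A^A^A ⇒ i^i^A^A^A   [A → i]
i^i^A^A^A ⇒ i^i^i^A^A   [A → i]
i^i^i^A^A ⇒ i^i^i^i^A   [A → i]
i^i^i^i^A ⇒ i^i^i^i^i   [A → i]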